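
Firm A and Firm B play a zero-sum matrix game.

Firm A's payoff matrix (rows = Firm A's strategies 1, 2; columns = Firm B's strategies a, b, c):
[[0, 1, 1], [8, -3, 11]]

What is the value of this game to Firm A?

Column c is strictly dominated by a for Firm B (it gives Firm A more in every row).
The remaining 2×2 game on (1, 2) × (a, b) has no saddle point. Let Firm A play 1 with probability p; indifference gives 8(1−p) = p − 3(1−p), so p = 11/12.
Similarly Firm B's optimal q on a is 1/3, and the value is 0·(1/3) + (1)·(2/3) = 2/3.

2/3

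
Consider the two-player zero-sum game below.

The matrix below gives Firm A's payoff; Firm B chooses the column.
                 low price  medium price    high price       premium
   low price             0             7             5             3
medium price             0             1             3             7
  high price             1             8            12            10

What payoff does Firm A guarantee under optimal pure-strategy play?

Row minima: 0, 0, 1 → Firm A's maximin is 1.
Column maxima: 1, 8, 12, 10 → Firm B's minimax is 1.
They coincide at (high price, low price), so the value is 1.

1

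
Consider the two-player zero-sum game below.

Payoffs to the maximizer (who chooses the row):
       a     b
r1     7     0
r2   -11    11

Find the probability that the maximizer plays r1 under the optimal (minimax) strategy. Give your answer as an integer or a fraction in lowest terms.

22/29

Row minima are 0 and -11, so the maximizer's maximin is 0; column maxima are 7 and 11, so the minimizer's minimax is 7. These differ, so the equilibrium is in mixed strategies.
Let the maximizer play r1 with probability p. The minimizer is indifferent when 7p − 11(1−p) = 11(1−p), giving p = 22/29.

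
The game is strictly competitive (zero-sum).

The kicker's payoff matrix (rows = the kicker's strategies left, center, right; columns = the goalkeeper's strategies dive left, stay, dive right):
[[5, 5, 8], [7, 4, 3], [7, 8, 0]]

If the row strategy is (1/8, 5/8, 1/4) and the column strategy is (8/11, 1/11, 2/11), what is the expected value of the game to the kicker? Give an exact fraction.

Against (8/11, 1/11, 2/11), each row's expected payoff is left: 61/11; center: 6; right: 64/11.
Taking the (1/8, 5/8, 1/4)-weighted average: (1/8)·(61/11) + (5/8)·(6) + (1/4)·(64/11) = 519/88.

519/88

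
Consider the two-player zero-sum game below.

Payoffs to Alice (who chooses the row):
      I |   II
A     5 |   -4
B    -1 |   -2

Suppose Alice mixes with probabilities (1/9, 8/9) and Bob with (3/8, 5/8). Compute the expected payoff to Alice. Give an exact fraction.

Against (3/8, 5/8), each row's expected payoff is A: -5/8; B: -13/8.
Taking the (1/9, 8/9)-weighted average: (1/9)·(-5/8) + (8/9)·(-13/8) = -109/72.

-109/72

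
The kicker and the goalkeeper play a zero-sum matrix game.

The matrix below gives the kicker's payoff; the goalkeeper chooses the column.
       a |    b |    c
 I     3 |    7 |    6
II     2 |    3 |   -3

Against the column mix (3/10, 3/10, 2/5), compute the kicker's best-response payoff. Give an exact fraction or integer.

27/5

I: (3)·(3/10) + (7)·(3/10) + (6)·(2/5) = 27/5.
II: (2)·(3/10) + (3)·(3/10) + (-3)·(2/5) = 3/10.
The best pure response is I with expected payoff 27/5.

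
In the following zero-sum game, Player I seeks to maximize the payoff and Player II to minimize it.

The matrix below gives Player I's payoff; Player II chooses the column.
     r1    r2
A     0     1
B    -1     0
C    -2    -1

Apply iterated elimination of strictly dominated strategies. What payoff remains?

Row C is strictly dominated by row A (0>-2, 1>-1); eliminate C.
Row B is strictly dominated by row A (0>-1, 1>0); eliminate B.
Column r2 is strictly dominated by r1 for Player II (0<1); eliminate r2.
Only (A, r1) remains, with payoff 0.

0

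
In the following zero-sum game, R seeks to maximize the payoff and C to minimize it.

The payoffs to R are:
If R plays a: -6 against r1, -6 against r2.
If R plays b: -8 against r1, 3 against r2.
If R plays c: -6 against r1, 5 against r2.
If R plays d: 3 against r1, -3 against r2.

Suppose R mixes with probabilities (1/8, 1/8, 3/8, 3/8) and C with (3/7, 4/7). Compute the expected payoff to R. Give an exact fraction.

-57/56

Against (3/7, 4/7), each row's expected payoff is a: -6; b: -12/7; c: 2/7; d: -3/7.
Taking the (1/8, 1/8, 3/8, 3/8)-weighted average: (1/8)·(-6) + (1/8)·(-12/7) + (3/8)·(2/7) + (3/8)·(-3/7) = -57/56.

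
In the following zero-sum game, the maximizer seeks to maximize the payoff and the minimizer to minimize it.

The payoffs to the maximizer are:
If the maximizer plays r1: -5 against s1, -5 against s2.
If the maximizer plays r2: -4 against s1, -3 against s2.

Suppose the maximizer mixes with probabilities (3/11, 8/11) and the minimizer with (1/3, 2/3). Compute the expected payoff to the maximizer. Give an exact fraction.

Against (1/3, 2/3), each row's expected payoff is r1: -5; r2: -10/3.
Taking the (3/11, 8/11)-weighted average: (3/11)·(-5) + (8/11)·(-10/3) = -125/33.

-125/33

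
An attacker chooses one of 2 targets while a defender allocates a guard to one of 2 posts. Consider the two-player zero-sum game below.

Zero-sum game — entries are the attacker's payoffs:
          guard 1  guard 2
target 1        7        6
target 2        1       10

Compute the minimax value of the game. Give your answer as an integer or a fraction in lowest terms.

Row minima are 6 and 1, so the attacker's maximin is 6; column maxima are 7 and 10, so the defender's minimax is 7. These differ, so the equilibrium is in mixed strategies.
Let the attacker play target 1 with probability p. The defender is indifferent when 7p + (1−p) = 6p + 10(1−p), giving p = 9/10.
Let the defender play guard 1 with probability q. The attacker is indifferent when 7q + 6(1−q) = q + 10(1−q), giving q = 2/5.
The value is 7·(2/5) + (6)·(3/5) = 32/5.

32/5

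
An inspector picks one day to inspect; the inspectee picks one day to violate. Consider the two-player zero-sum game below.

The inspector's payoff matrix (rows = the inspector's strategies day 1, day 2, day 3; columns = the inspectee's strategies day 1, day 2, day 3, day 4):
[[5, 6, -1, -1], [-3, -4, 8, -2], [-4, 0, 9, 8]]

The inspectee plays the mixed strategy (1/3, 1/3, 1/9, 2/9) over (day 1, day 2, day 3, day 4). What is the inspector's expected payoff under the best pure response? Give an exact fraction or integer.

10/3

day 1: (5)·(1/3) + (6)·(1/3) + (-1)·(1/9) + (-1)·(2/9) = 10/3.
day 2: (-3)·(1/3) + (-4)·(1/3) + (8)·(1/9) + (-2)·(2/9) = -17/9.
day 3: (-4)·(1/3) + (0)·(1/3) + (9)·(1/9) + (8)·(2/9) = 13/9.
The best pure response is day 1 with expected payoff 10/3.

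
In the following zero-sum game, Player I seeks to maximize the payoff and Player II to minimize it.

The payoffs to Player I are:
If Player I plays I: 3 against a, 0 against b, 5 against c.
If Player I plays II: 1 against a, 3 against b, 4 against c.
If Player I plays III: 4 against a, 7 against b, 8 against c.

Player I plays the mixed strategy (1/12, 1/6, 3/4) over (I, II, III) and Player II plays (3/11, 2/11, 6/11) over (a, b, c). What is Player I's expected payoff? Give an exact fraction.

257/44

Against (3/11, 2/11, 6/11), each row's expected payoff is I: 39/11; II: 3; III: 74/11.
Taking the (1/12, 1/6, 3/4)-weighted average: (1/12)·(39/11) + (1/6)·(3) + (3/4)·(74/11) = 257/44.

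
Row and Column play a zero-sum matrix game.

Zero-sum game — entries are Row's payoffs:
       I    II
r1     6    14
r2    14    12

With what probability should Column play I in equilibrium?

1/5

Row minima are 6 and 12, so Row's maximin is 12; column maxima are 14 and 14, so Column's minimax is 14. These differ, so the equilibrium is in mixed strategies.
Let Column play I with probability q. Row is indifferent when 6q + 14(1−q) = 14q + 12(1−q), giving q = 1/5.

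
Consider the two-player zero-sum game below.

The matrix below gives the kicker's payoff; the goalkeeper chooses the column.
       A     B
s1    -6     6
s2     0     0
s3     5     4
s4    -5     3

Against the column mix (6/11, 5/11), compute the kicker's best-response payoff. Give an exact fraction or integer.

s1: (-6)·(6/11) + (6)·(5/11) = -6/11.
s2: (0)·(6/11) + (0)·(5/11) = 0.
s3: (5)·(6/11) + (4)·(5/11) = 50/11.
s4: (-5)·(6/11) + (3)·(5/11) = -15/11.
The best pure response is s3 with expected payoff 50/11.

50/11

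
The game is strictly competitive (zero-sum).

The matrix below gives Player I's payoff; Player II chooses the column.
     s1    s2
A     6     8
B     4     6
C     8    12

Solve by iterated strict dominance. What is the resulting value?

8

Row A is strictly dominated by row C (8>6, 12>8); eliminate A.
Row B is strictly dominated by row C (8>4, 12>6); eliminate B.
Column s2 is strictly dominated by s1 for Player II (8<12); eliminate s2.
Only (C, s1) remains, with payoff 8.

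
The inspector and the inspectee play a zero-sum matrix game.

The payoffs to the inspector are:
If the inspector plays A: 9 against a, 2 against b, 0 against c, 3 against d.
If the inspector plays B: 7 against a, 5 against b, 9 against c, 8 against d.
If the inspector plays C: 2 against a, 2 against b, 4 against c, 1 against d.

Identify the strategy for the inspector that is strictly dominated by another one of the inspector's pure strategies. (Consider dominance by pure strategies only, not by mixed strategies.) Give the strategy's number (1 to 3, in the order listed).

Compare C with B: 7 > 2, 5 > 2, 9 > 4, 8 > 1.
So B strictly dominates C for the inspector; C is strictly dominated.

3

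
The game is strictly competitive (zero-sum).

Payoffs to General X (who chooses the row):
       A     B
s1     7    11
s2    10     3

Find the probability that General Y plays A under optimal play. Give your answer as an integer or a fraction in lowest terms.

8/11

Row minima are 7 and 3, so General X's maximin is 7; column maxima are 10 and 11, so General Y's minimax is 10. These differ, so the equilibrium is in mixed strategies.
Let General Y play A with probability q. General X is indifferent when 7q + 11(1−q) = 10q + 3(1−q), giving q = 8/11.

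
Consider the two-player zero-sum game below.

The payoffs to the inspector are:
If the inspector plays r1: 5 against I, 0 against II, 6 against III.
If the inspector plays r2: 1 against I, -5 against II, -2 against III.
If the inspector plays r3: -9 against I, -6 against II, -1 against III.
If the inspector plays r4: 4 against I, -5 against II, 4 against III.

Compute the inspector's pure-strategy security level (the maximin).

0

The worst-case payoff for each row is r1: 0, r2: -5, r3: -9, r4: -5.
The best of these is 0.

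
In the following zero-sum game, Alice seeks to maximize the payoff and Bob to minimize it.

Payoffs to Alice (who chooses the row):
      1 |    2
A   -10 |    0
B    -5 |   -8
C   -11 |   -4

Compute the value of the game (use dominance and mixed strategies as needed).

-80/13

Row C is strictly dominated by row A, so Alice never plays it.
The remaining 2×2 game on (A, B) × (1, 2) has no saddle point. Let Alice play A with probability p; indifference gives −10p − 5(1−p) = −8(1−p), so p = 3/13.
Similarly Bob's optimal q on 1 is 8/13, and the value is -10·(8/13) + (0)·(5/13) = -80/13.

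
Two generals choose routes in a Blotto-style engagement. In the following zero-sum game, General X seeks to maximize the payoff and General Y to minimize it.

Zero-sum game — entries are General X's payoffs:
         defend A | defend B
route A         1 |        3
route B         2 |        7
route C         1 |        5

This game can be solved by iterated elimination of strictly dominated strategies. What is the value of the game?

2

Column defend B is strictly dominated by defend A for General Y (1<3, 2<7, 1<5); eliminate defend B.
Row route A is strictly dominated by row route B (2>1); eliminate route A.
Row route C is strictly dominated by row route B (2>1); eliminate route C.
Only (route B, defend A) remains, with payoff 2.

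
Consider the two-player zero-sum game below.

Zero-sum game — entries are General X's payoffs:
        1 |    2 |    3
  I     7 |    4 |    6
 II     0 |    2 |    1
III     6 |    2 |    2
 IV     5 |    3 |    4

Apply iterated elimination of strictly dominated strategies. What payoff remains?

4

Row III is strictly dominated by row I (7>6, 4>2, 6>2); eliminate III.
Row IV is strictly dominated by row I (7>5, 4>3, 6>4); eliminate IV.
Row II is strictly dominated by row I (7>0, 4>2, 6>1); eliminate II.
Column 1 is strictly dominated by 2 for General Y (4<7); eliminate 1.
Column 3 is strictly dominated by 2 for General Y (4<6); eliminate 3.
Only (I, 2) remains, with payoff 4.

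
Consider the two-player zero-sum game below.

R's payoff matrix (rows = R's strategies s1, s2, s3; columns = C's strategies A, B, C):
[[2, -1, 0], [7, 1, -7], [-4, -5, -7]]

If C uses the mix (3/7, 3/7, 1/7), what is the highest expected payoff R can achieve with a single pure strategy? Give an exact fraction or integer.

s1: (2)·(3/7) + (-1)·(3/7) + (0)·(1/7) = 3/7.
s2: (7)·(3/7) + (1)·(3/7) + (-7)·(1/7) = 17/7.
s3: (-4)·(3/7) + (-5)·(3/7) + (-7)·(1/7) = -34/7.
The best pure response is s2 with expected payoff 17/7.

17/7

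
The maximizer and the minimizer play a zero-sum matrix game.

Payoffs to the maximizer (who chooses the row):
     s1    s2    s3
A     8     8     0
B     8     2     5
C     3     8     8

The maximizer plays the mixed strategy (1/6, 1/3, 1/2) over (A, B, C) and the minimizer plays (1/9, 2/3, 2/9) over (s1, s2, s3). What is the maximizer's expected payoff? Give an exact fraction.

317/54

Against (1/9, 2/3, 2/9), each row's expected payoff is A: 56/9; B: 10/3; C: 67/9.
Taking the (1/6, 1/3, 1/2)-weighted average: (1/6)·(56/9) + (1/3)·(10/3) + (1/2)·(67/9) = 317/54.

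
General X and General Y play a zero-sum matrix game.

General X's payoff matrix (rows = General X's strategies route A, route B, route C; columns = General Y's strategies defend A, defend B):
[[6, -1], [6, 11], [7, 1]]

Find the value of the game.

Row route A is strictly dominated by row route C, so General X never plays it.
The remaining 2×2 game on (route B, route C) × (defend A, defend B) has no saddle point. Let General X play route B with probability p; indifference gives 6p + 7(1−p) = 11p + (1−p), so p = 6/11.
Similarly General Y's optimal q on defend A is 10/11, and the value is 6·(10/11) + (11)·(1/11) = 71/11.

71/11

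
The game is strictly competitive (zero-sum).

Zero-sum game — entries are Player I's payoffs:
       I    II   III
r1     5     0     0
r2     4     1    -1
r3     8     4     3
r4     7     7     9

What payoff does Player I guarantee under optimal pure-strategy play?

7

Row minima: 0, -1, 3, 7 → Player I's maximin is 7.
Column maxima: 8, 7, 9 → Player II's minimax is 7.
They coincide at (r4, II), so the value is 7.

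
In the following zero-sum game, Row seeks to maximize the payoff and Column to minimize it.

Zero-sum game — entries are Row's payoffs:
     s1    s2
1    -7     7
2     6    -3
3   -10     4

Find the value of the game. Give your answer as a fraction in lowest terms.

21/23

Row 3 is strictly dominated by row 1, so Row never plays it.
The remaining 2×2 game on (1, 2) × (s1, s2) has no saddle point. Let Row play 1 with probability p; indifference gives −7p + 6(1−p) = 7p − 3(1−p), so p = 9/23.
Similarly Column's optimal q on s1 is 10/23, and the value is -7·(10/23) + (7)·(13/23) = 21/23.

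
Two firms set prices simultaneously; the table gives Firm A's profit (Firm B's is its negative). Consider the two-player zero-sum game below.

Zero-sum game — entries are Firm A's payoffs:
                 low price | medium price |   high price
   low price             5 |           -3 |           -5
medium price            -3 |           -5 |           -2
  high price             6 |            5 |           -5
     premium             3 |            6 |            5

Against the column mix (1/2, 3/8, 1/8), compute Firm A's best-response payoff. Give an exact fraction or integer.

low price: (5)·(1/2) + (-3)·(3/8) + (-5)·(1/8) = 3/4.
medium price: (-3)·(1/2) + (-5)·(3/8) + (-2)·(1/8) = -29/8.
high price: (6)·(1/2) + (5)·(3/8) + (-5)·(1/8) = 17/4.
premium: (3)·(1/2) + (6)·(3/8) + (5)·(1/8) = 35/8.
The best pure response is premium with expected payoff 35/8.

35/8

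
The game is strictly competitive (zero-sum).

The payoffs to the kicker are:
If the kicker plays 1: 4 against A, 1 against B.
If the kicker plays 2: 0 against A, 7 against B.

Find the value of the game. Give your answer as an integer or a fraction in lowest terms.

14/5

Row minima are 1 and 0, so the kicker's maximin is 1; column maxima are 4 and 7, so the goalkeeper's minimax is 4. These differ, so the equilibrium is in mixed strategies.
Let the kicker play 1 with probability p. The goalkeeper is indifferent when 4p = p + 7(1−p), giving p = 7/10.
Let the goalkeeper play A with probability q. The kicker is indifferent when 4q + (1−q) = 7(1−q), giving q = 3/5.
The value is 4·(3/5) + (1)·(2/5) = 14/5.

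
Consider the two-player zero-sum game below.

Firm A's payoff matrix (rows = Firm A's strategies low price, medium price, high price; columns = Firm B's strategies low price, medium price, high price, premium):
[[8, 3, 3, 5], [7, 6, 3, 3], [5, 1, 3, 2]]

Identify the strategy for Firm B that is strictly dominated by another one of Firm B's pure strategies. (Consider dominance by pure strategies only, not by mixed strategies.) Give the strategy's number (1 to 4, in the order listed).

1

Firm B prefers columns that give Firm A less. Compare low price with medium price: 3 < 8, 6 < 7, 1 < 5.
So medium price strictly dominates low price for Firm B; low price is strictly dominated.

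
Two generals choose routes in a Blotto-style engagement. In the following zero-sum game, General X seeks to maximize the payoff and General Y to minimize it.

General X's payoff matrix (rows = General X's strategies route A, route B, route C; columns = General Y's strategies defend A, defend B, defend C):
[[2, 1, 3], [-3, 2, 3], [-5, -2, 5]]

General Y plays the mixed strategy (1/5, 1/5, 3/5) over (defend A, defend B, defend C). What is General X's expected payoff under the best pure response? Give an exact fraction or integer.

route A: (2)·(1/5) + (1)·(1/5) + (3)·(3/5) = 12/5.
route B: (-3)·(1/5) + (2)·(1/5) + (3)·(3/5) = 8/5.
route C: (-5)·(1/5) + (-2)·(1/5) + (5)·(3/5) = 8/5.
The best pure response is route A with expected payoff 12/5.

12/5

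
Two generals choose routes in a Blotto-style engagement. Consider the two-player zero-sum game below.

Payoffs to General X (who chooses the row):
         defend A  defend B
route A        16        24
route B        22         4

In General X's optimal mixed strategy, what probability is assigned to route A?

Row minima are 16 and 4, so General X's maximin is 16; column maxima are 22 and 24, so General Y's minimax is 22. These differ, so the equilibrium is in mixed strategies.
Let General X play route A with probability p. General Y is indifferent when 16p + 22(1−p) = 24p + 4(1−p), giving p = 9/13.

9/13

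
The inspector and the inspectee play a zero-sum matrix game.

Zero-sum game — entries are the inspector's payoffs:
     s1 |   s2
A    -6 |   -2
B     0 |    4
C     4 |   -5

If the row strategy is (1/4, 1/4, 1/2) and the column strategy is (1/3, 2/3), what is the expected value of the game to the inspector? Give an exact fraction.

Against (1/3, 2/3), each row's expected payoff is A: -10/3; B: 8/3; C: -2.
Taking the (1/4, 1/4, 1/2)-weighted average: (1/4)·(-10/3) + (1/4)·(8/3) + (1/2)·(-2) = -7/6.

-7/6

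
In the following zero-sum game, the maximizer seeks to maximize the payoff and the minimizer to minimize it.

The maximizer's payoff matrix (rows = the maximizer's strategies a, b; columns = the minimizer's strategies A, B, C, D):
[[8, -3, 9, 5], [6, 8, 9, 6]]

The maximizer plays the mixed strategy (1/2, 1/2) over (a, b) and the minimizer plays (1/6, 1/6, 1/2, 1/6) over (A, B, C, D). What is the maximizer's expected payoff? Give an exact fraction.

7

Against (1/6, 1/6, 1/2, 1/6), each row's expected payoff is a: 37/6; b: 47/6.
Taking the (1/2, 1/2)-weighted average: (1/2)·(37/6) + (1/2)·(47/6) = 7.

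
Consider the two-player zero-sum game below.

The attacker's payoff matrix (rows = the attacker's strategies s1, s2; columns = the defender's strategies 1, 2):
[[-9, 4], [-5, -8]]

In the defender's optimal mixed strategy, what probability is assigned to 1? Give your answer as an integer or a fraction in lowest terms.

Row minima are -9 and -8, so the attacker's maximin is -8; column maxima are -5 and 4, so the defender's minimax is -5. These differ, so the equilibrium is in mixed strategies.
Let the defender play 1 with probability q. The attacker is indifferent when −9q + 4(1−q) = −5q − 8(1−q), giving q = 3/4.

3/4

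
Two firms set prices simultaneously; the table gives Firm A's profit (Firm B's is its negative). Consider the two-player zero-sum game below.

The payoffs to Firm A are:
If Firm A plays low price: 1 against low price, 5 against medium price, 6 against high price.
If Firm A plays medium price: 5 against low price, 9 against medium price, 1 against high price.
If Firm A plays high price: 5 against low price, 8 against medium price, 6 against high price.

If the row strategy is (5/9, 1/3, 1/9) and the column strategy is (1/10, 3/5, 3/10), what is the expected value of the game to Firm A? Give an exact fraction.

251/45

Against (1/10, 3/5, 3/10), each row's expected payoff is low price: 49/10; medium price: 31/5; high price: 71/10.
Taking the (5/9, 1/3, 1/9)-weighted average: (5/9)·(49/10) + (1/3)·(31/5) + (1/9)·(71/10) = 251/45.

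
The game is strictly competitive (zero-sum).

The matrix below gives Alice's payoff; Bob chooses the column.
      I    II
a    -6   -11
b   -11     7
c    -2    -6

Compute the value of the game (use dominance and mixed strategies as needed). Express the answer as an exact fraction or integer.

-40/11

Row a is strictly dominated by row c, so Alice never plays it.
The remaining 2×2 game on (b, c) × (I, II) has no saddle point. Let Alice play b with probability p; indifference gives −11p − 2(1−p) = 7p − 6(1−p), so p = 2/11.
Similarly Bob's optimal q on I is 13/22, and the value is -11·(13/22) + (7)·(9/22) = -40/11.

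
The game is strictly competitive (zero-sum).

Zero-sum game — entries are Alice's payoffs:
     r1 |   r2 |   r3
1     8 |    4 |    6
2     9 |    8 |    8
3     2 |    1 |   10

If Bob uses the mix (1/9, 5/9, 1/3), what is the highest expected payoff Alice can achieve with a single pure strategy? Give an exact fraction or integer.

73/9

1: (8)·(1/9) + (4)·(5/9) + (6)·(1/3) = 46/9.
2: (9)·(1/9) + (8)·(5/9) + (8)·(1/3) = 73/9.
3: (2)·(1/9) + (1)·(5/9) + (10)·(1/3) = 37/9.
The best pure response is 2 with expected payoff 73/9.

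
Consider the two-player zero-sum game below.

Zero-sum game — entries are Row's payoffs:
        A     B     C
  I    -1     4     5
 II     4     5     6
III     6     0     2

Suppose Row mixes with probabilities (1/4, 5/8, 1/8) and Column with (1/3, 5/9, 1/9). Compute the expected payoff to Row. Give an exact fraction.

Against (1/3, 5/9, 1/9), each row's expected payoff is I: 22/9; II: 43/9; III: 20/9.
Taking the (1/4, 5/8, 1/8)-weighted average: (1/4)·(22/9) + (5/8)·(43/9) + (1/8)·(20/9) = 31/8.

31/8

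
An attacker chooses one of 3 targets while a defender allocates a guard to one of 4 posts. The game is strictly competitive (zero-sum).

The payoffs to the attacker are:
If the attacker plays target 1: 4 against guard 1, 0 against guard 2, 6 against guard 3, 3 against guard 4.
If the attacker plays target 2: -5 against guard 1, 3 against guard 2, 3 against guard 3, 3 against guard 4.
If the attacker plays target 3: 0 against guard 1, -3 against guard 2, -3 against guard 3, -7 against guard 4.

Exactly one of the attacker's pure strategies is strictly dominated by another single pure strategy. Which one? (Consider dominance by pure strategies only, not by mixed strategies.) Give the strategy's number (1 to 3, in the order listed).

3

Compare target 3 with target 1: 4 > 0, 0 > -3, 6 > -3, 3 > -7.
So target 1 strictly dominates target 3 for the attacker; target 3 is strictly dominated.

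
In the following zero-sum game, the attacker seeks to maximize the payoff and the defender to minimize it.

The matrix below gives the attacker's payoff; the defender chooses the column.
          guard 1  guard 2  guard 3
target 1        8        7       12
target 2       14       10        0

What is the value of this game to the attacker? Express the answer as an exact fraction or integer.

Column guard 1 is strictly dominated by guard 2 for the defender (it gives the attacker more in every row).
The remaining 2×2 game on (target 1, target 2) × (guard 2, guard 3) has no saddle point. Let the attacker play target 1 with probability p; indifference gives 7p + 10(1−p) = 12p, so p = 2/3.
Similarly the defender's optimal q on guard 2 is 4/5, and the value is 7·(4/5) + (12)·(1/5) = 8.

8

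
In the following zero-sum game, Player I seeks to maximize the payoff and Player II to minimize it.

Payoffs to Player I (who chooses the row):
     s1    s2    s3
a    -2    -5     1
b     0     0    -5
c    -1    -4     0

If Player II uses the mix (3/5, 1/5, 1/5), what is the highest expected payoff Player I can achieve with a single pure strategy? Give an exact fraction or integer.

-1

a: (-2)·(3/5) + (-5)·(1/5) + (1)·(1/5) = -2.
b: (0)·(3/5) + (0)·(1/5) + (-5)·(1/5) = -1.
c: (-1)·(3/5) + (-4)·(1/5) + (0)·(1/5) = -7/5.
The best pure response is b with expected payoff -1.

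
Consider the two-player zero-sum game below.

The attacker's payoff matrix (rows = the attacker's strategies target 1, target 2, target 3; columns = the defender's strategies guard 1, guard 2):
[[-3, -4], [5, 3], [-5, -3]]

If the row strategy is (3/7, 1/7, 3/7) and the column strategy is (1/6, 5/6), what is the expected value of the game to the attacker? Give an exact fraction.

-109/42

Against (1/6, 5/6), each row's expected payoff is target 1: -23/6; target 2: 10/3; target 3: -10/3.
Taking the (3/7, 1/7, 3/7)-weighted average: (3/7)·(-23/6) + (1/7)·(10/3) + (3/7)·(-10/3) = -109/42.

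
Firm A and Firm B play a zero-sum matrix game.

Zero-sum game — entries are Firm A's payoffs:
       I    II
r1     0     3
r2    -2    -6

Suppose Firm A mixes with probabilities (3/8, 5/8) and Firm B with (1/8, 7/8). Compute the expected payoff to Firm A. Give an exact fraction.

Against (1/8, 7/8), each row's expected payoff is r1: 21/8; r2: -11/2.
Taking the (3/8, 5/8)-weighted average: (3/8)·(21/8) + (5/8)·(-11/2) = -157/64.

-157/64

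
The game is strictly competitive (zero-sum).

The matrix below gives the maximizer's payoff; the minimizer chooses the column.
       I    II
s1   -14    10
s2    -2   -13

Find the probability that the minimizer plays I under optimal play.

23/35

Row minima are -14 and -13, so the maximizer's maximin is -13; column maxima are -2 and 10, so the minimizer's minimax is -2. These differ, so the equilibrium is in mixed strategies.
Let the minimizer play I with probability q. The maximizer is indifferent when −14q + 10(1−q) = −2q − 13(1−q), giving q = 23/35.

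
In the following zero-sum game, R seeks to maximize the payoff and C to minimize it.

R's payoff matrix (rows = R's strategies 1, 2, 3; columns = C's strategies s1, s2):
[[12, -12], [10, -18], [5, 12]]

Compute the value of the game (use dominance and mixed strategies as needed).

204/31

Row 2 is strictly dominated by row 1, so R never plays it.
The remaining 2×2 game on (1, 3) × (s1, s2) has no saddle point. Let R play 1 with probability p; indifference gives 12p + 5(1−p) = −12p + 12(1−p), so p = 7/31.
Similarly C's optimal q on s1 is 24/31, and the value is 12·(24/31) + (-12)·(7/31) = 204/31.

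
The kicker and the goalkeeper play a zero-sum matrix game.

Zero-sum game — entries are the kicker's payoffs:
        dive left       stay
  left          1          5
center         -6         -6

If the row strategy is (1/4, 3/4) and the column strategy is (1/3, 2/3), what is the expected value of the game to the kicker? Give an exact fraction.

-43/12

Against (1/3, 2/3), each row's expected payoff is left: 11/3; center: -6.
Taking the (1/4, 3/4)-weighted average: (1/4)·(11/3) + (3/4)·(-6) = -43/12.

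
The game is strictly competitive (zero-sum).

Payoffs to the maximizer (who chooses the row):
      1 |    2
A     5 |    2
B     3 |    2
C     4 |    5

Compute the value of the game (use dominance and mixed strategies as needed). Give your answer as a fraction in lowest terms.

17/4

Row B is strictly dominated by row C, so the maximizer never plays it.
The remaining 2×2 game on (A, C) × (1, 2) has no saddle point. Let the maximizer play A with probability p; indifference gives 5p + 4(1−p) = 2p + 5(1−p), so p = 1/4.
Similarly the minimizer's optimal q on 1 is 3/4, and the value is 5·(3/4) + (2)·(1/4) = 17/4.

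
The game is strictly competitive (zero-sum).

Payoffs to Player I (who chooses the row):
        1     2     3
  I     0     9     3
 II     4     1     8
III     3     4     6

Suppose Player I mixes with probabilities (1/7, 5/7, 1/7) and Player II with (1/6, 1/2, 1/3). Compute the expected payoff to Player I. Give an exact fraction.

Against (1/6, 1/2, 1/3), each row's expected payoff is I: 11/2; II: 23/6; III: 9/2.
Taking the (1/7, 5/7, 1/7)-weighted average: (1/7)·(11/2) + (5/7)·(23/6) + (1/7)·(9/2) = 25/6.

25/6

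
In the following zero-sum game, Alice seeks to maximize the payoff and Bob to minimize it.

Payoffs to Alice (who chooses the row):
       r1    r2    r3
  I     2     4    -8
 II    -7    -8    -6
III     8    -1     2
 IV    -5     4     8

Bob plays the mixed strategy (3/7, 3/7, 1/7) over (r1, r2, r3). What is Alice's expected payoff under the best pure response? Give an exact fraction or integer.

I: (2)·(3/7) + (4)·(3/7) + (-8)·(1/7) = 10/7.
II: (-7)·(3/7) + (-8)·(3/7) + (-6)·(1/7) = -51/7.
III: (8)·(3/7) + (-1)·(3/7) + (2)·(1/7) = 23/7.
IV: (-5)·(3/7) + (4)·(3/7) + (8)·(1/7) = 5/7.
The best pure response is III with expected payoff 23/7.

23/7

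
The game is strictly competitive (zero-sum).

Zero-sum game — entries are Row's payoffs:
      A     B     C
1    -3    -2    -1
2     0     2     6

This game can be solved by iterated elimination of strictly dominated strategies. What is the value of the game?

Row 1 is strictly dominated by row 2 (0>-3, 2>-2, 6>-1); eliminate 1.
Column B is strictly dominated by A for Column (0<2); eliminate B.
Column C is strictly dominated by A for Column (0<6); eliminate C.
Only (2, A) remains, with payoff 0.

0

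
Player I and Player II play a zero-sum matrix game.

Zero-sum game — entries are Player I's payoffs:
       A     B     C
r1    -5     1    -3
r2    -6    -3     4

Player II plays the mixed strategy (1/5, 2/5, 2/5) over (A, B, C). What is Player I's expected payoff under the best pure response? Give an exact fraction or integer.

-4/5

r1: (-5)·(1/5) + (1)·(2/5) + (-3)·(2/5) = -9/5.
r2: (-6)·(1/5) + (-3)·(2/5) + (4)·(2/5) = -4/5.
The best pure response is r2 with expected payoff -4/5.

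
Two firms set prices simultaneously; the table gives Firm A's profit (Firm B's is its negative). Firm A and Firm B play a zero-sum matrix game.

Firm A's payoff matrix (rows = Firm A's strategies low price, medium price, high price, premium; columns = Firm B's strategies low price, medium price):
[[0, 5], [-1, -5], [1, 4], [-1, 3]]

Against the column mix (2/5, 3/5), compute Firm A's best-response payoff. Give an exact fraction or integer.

3

low price: (0)·(2/5) + (5)·(3/5) = 3.
medium price: (-1)·(2/5) + (-5)·(3/5) = -17/5.
high price: (1)·(2/5) + (4)·(3/5) = 14/5.
premium: (-1)·(2/5) + (3)·(3/5) = 7/5.
The best pure response is low price with expected payoff 3.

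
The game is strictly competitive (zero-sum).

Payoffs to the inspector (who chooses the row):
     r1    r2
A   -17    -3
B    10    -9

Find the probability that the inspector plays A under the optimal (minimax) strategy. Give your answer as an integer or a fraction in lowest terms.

Row minima are -17 and -9, so the inspector's maximin is -9; column maxima are 10 and -3, so the inspectee's minimax is -3. These differ, so the equilibrium is in mixed strategies.
Let the inspector play A with probability p. The inspectee is indifferent when −17p + 10(1−p) = −3p − 9(1−p), giving p = 19/33.

19/33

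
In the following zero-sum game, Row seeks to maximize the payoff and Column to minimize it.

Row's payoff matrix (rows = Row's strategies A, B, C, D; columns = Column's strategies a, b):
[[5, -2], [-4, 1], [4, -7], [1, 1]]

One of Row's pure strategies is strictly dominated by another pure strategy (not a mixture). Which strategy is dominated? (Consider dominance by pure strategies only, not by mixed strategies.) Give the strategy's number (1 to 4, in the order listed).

3

Compare C with A: 5 > 4, -2 > -7.
So A strictly dominates C for Row; C is strictly dominated.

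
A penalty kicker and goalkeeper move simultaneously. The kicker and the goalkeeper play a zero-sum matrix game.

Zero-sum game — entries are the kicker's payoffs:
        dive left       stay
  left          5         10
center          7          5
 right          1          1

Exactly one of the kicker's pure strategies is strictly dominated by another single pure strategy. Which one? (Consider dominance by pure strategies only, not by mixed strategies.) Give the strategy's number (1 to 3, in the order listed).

Compare right with left: 5 > 1, 10 > 1.
So left strictly dominates right for the kicker; right is strictly dominated.

3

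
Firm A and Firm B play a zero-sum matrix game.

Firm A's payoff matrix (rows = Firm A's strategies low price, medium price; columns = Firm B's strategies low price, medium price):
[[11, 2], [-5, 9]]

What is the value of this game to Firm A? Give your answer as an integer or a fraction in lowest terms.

Row minima are 2 and -5, so Firm A's maximin is 2; column maxima are 11 and 9, so Firm B's minimax is 9. These differ, so the equilibrium is in mixed strategies.
Let Firm A play low price with probability p. Firm B is indifferent when 11p − 5(1−p) = 2p + 9(1−p), giving p = 14/23.
Let Firm B play low price with probability q. Firm A is indifferent when 11q + 2(1−q) = −5q + 9(1−q), giving q = 7/23.
The value is 11·(7/23) + (2)·(16/23) = 109/23.

109/23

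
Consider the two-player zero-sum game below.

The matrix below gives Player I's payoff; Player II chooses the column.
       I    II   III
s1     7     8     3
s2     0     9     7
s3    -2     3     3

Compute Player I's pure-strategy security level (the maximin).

The worst-case payoff for each row is s1: 3, s2: 0, s3: -2.
The best of these is 3.

3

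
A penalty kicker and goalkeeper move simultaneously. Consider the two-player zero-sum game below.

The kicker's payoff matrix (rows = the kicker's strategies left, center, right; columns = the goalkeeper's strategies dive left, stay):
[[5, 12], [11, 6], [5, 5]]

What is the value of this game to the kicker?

17/2

Row right is strictly dominated by row center, so the kicker never plays it.
The remaining 2×2 game on (left, center) × (dive left, stay) has no saddle point. Let the kicker play left with probability p; indifference gives 5p + 11(1−p) = 12p + 6(1−p), so p = 5/12.
Similarly the goalkeeper's optimal q on dive left is 1/2, and the value is 5·(1/2) + (12)·(1/2) = 17/2.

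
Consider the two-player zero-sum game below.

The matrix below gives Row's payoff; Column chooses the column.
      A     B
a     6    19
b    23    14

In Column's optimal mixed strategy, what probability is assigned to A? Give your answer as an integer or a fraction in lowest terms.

Row minima are 6 and 14, so Row's maximin is 14; column maxima are 23 and 19, so Column's minimax is 19. These differ, so the equilibrium is in mixed strategies.
Let Column play A with probability q. Row is indifferent when 6q + 19(1−q) = 23q + 14(1−q), giving q = 5/22.

5/22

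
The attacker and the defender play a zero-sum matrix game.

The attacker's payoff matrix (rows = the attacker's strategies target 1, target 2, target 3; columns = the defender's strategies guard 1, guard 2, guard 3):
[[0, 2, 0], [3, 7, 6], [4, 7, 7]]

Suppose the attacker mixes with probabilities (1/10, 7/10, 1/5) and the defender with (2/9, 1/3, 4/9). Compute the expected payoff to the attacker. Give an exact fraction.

Against (2/9, 1/3, 4/9), each row's expected payoff is target 1: 2/3; target 2: 17/3; target 3: 19/3.
Taking the (1/10, 7/10, 1/5)-weighted average: (1/10)·(2/3) + (7/10)·(17/3) + (1/5)·(19/3) = 53/10.

53/10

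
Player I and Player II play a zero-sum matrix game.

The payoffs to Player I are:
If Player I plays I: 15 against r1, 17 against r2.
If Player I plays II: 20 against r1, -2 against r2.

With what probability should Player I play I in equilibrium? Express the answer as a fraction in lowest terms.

11/12

Row minima are 15 and -2, so Player I's maximin is 15; column maxima are 20 and 17, so Player II's minimax is 17. These differ, so the equilibrium is in mixed strategies.
Let Player I play I with probability p. Player II is indifferent when 15p + 20(1−p) = 17p − 2(1−p), giving p = 11/12.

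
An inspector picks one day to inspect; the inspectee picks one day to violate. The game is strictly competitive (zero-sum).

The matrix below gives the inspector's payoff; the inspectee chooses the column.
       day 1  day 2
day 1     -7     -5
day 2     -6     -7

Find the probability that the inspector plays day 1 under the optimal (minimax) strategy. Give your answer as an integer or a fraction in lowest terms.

1/3

Row minima are -7 and -7, so the inspector's maximin is -7; column maxima are -6 and -5, so the inspectee's minimax is -6. These differ, so the equilibrium is in mixed strategies.
Let the inspector play day 1 with probability p. The inspectee is indifferent when −7p − 6(1−p) = −5p − 7(1−p), giving p = 1/3.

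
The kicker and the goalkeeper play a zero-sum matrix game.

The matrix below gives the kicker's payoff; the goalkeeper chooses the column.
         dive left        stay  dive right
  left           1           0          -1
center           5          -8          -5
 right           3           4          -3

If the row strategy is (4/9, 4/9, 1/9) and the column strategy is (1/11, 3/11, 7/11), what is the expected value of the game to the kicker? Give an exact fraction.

-82/33

Against (1/11, 3/11, 7/11), each row's expected payoff is left: -6/11; center: -54/11; right: -6/11.
Taking the (4/9, 4/9, 1/9)-weighted average: (4/9)·(-6/11) + (4/9)·(-54/11) + (1/9)·(-6/11) = -82/33.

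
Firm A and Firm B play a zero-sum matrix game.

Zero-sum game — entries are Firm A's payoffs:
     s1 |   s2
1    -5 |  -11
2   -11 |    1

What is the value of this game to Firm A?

Row minima are -11 and -11, so Firm A's maximin is -11; column maxima are -5 and 1, so Firm B's minimax is -5. These differ, so the equilibrium is in mixed strategies.
Let Firm A play 1 with probability p. Firm B is indifferent when −5p − 11(1−p) = −11p + (1−p), giving p = 2/3.
Let Firm B play s1 with probability q. Firm A is indifferent when −5q − 11(1−q) = −11q + (1−q), giving q = 2/3.
The value is -5·(2/3) + (-11)·(1/3) = -7.

-7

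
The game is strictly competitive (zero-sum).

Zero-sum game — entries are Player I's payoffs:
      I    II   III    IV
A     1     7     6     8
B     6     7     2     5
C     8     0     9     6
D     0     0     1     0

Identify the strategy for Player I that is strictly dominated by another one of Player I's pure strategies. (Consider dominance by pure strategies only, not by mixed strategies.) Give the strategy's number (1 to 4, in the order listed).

Compare D with A: 1 > 0, 7 > 0, 6 > 1, 8 > 0.
So A strictly dominates D for Player I; D is strictly dominated.

4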